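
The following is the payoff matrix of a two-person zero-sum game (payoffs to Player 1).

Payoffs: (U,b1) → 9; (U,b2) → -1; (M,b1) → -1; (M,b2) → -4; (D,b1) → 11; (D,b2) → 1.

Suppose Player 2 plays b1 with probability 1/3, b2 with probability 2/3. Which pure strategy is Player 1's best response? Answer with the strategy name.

Expected payoff of U: (1/3)·9 + (2/3)·(-1) = 7/3.
Expected payoff of M: (1/3)·(-1) + (2/3)·(-4) = -3.
Expected payoff of D: (1/3)·11 + (2/3)·1 = 13/3.
The largest is 13/3, so Player 1's best response is D.

D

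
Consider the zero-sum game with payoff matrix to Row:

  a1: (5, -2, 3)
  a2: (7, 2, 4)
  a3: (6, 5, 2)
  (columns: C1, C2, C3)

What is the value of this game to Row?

16/5

Row minima: a1 → -2, a2 → 2, a3 → 2; maximin = 2.
Column maxima: C1 → 7, C2 → 5, C3 → 4; minimax = 4.
2 ≠ 4, so there is no saddle point; optimal play is mixed.
a1 is strictly dominated by a2, so Row never plays it.
C1 is strictly dominated by C2 (it gives Row strictly more in every row), so Column never plays it.
On the remaining 2×2 (a2, a3 vs C2, C3):
Let Row play a2 with probability p. Expected payoff against C2: 2p + 5(1−p) = −3p + 5; against C3: 4p + 2(1−p) = 2p + 2.
Setting these equal: −3p + 5 = 2p + 2 ⇒ −5p = -3 ⇒ p = 3/5, and the value is (-3)·(3/5) + 5 = 16/5.
For Column: with q = P(C2), equating a2's and a3's payoffs gives −2q + 4 = 3q + 2 ⇒ q = 2/5.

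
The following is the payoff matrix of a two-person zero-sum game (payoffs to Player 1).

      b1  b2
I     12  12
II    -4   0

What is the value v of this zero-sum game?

12

Row minima: I → 12, II → -4; maximin = 12.
Column maxima: b1 → 12, b2 → 12; minimax = 12.
Since maximin = minimax = 12, there is a saddle point and the value is 12.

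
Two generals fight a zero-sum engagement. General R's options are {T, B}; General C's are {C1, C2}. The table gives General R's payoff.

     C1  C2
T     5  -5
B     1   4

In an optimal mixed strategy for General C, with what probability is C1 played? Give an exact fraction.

9/13

Row minima: T → -5, B → 1; maximin = 1.
Column maxima: C1 → 5, C2 → 4; minimax = 4.
1 ≠ 4, so there is no saddle point; optimal play is mixed.
Let General R play T with probability p. Expected payoff against C1: 5p + 1(1−p) = 4p + 1; against C2: (-5)p + 4(1−p) = −9p + 4.
Setting these equal: 4p + 1 = −9p + 4 ⇒ 13p = 3 ⇒ p = 3/13, and the value is (4)·(3/13) + 1 = 25/13.
For General C: with q = P(C1), equating T's and B's payoffs gives 10q − 5 = −3q + 4 ⇒ q = 9/13.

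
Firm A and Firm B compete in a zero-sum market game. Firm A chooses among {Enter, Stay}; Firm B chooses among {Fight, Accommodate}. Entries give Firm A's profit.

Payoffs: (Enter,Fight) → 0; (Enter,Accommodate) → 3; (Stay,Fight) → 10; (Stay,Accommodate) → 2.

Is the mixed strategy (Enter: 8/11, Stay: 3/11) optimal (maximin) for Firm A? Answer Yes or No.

Yes

Against Fight this mix gives (8/11)·0 + (3/11)·10 = 30/11.
Against Accommodate this mix gives (8/11)·3 + (3/11)·2 = 30/11.
All of Firm B's active replies (Fight, Accommodate) yield 30/11, and no column does worse for Firm A. The mix makes Firm B indifferent and guarantees 30/11, so it is optimal.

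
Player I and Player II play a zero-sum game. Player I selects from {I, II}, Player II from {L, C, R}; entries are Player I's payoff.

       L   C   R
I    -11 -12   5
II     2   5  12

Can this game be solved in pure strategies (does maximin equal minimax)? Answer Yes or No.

Yes

Row minima: I → -12, II → 2; maximin = 2.
Column maxima: L → 2, C → 5, R → 12; minimax = 2.
maximin = minimax = 2, so a saddle point exists.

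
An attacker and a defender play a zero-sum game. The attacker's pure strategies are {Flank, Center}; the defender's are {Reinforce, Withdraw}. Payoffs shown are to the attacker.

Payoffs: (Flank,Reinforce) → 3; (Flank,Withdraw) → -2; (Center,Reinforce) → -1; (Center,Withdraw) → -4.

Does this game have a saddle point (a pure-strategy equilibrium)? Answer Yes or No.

Yes

Row minima: Flank → -2, Center → -4; maximin = -2.
Column maxima: Reinforce → 3, Withdraw → -2; minimax = -2.
maximin = minimax = -2, so a saddle point exists.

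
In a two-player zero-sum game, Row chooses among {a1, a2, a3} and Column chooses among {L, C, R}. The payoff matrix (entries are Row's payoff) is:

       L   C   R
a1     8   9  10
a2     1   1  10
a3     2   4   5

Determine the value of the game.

Row minima: a1 → 8, a2 → 1, a3 → 2; maximin = 8.
Column maxima: L → 8, C → 9, R → 10; minimax = 8.
Since maximin = minimax = 8, there is a saddle point and the value is 8.

8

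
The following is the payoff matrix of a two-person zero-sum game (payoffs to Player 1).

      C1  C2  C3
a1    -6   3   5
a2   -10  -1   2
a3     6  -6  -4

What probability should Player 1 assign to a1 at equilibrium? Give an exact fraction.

4/7

Row minima: a1 → -6, a2 → -10, a3 → -6; maximin = -6.
Column maxima: C1 → 6, C2 → 3, C3 → 5; minimax = 3.
-6 ≠ 3, so there is no saddle point; optimal play is mixed.
a2 is strictly dominated by a1, so Player 1 never plays it.
C3 is strictly dominated by C2 (it gives Player 1 strictly more in every row), so Player 2 never plays it.
On the remaining 2×2 (a1, a3 vs C1, C2):
Let Player 1 play a1 with probability p. Expected payoff against C1: (-6)p + 6(1−p) = −12p + 6; against C2: 3p + (-6)(1−p) = 9p − 6.
Setting these equal: −12p + 6 = 9p − 6 ⇒ −21p = -12 ⇒ p = 4/7, and the value is (-12)·(4/7) + 6 = -6/7.
For Player 2: with q = P(C1), equating a1's and a3's payoffs gives −9q + 3 = 12q − 6 ⇒ q = 3/7.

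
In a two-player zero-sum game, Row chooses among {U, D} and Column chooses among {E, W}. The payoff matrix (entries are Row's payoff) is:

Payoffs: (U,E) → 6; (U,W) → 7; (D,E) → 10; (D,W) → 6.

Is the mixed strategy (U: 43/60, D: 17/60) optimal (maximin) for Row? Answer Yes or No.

Against E this mix gives (43/60)·6 + (17/60)·10 = 107/15.
Against W this mix gives (43/60)·7 + (17/60)·6 = 403/60.
Column will play W, holding Row to 403/60. Shifting weight toward the row that does better against W would raise this floor (the equalizing mix achieves 34/5 against both W and E), so the proposed strategy is not optimal.

No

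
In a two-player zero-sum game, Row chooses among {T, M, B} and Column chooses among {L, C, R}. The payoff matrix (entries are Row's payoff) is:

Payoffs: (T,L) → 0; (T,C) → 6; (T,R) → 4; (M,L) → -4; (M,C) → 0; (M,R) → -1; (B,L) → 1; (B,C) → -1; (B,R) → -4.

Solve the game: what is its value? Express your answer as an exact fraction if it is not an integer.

Row minima: T → 0, M → -4, B → -4; maximin = 0.
Column maxima: L → 1, C → 6, R → 4; minimax = 1.
0 ≠ 1, so there is no saddle point; optimal play is mixed.
M is strictly dominated by T, so Row never plays it.
C is strictly dominated by R (it gives Row strictly more in every row), so Column never plays it.
On the remaining 2×2 (T, B vs L, R):
Let Row play T with probability p. Expected payoff against L: 0p + 1(1−p) = −p + 1; against R: 4p + (-4)(1−p) = 8p − 4.
Setting these equal: −p + 1 = 8p − 4 ⇒ −9p = -5 ⇒ p = 5/9, and the value is (-1)·(5/9) + 1 = 4/9.
For Column: with q = P(L), equating T's and B's payoffs gives −4q + 4 = 5q − 4 ⇒ q = 8/9.

4/9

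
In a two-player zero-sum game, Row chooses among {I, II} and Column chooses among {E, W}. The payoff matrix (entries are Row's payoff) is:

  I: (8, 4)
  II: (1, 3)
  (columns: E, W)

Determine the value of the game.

4

Row minima: I → 4, II → 1; maximin = 4.
Column maxima: E → 8, W → 4; minimax = 4.
Since maximin = minimax = 4, there is a saddle point and the value is 4.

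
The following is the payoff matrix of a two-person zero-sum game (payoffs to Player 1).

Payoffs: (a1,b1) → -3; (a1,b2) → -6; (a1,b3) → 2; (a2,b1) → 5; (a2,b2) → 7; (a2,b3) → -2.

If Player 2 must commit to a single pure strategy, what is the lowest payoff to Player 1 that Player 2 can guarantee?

Column maxima: b1 → 5, b2 → 7, b3 → 2.
The smallest of these is 2.

2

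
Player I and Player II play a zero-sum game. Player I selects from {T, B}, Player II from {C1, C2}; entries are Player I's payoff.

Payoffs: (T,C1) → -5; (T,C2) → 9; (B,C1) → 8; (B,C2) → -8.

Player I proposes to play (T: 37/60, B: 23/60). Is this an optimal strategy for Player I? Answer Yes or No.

Against C1 this mix gives (37/60)·(-5) + (23/60)·8 = -1/60.
Against C2 this mix gives (37/60)·9 + (23/60)·(-8) = 149/60.
Player II will play C1, holding Player I to -1/60. Shifting weight toward the row that does better against C1 would raise this floor (the equalizing mix achieves 16/15 against both C1 and C2), so the proposed strategy is not optimal.

No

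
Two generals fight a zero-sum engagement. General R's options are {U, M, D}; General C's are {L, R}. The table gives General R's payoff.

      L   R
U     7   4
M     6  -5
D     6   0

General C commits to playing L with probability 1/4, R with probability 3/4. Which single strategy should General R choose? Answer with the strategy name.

Expected payoff of U: (1/4)·7 + (3/4)·4 = 19/4.
Expected payoff of M: (1/4)·6 + (3/4)·(-5) = -9/4.
Expected payoff of D: (1/4)·6 + (3/4)·0 = 3/2.
The largest is 19/4, so General R's best response is U.

U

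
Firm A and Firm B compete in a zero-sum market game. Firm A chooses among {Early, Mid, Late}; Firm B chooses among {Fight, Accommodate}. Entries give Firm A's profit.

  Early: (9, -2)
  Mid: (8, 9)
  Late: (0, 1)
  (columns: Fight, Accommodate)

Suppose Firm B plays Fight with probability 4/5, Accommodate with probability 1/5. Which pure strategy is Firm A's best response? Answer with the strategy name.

Expected payoff of Early: (4/5)·9 + (1/5)·(-2) = 34/5.
Expected payoff of Mid: (4/5)·8 + (1/5)·9 = 41/5.
Expected payoff of Late: (4/5)·0 + (1/5)·1 = 1/5.
The largest is 41/5, so Firm A's best response is Mid.

Mid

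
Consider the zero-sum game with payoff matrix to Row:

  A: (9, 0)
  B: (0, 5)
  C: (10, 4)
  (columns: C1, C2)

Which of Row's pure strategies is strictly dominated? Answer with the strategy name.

C gives a strictly higher payoff than A against every column: 10 > 9, 4 > 0.
So A is strictly dominated and Row never plays it.

A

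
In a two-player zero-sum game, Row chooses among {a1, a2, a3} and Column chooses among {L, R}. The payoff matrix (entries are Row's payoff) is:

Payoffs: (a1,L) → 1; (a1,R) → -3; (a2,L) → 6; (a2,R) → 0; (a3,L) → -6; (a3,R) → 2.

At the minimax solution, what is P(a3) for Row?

3/7

Row minima: a1 → -3, a2 → 0, a3 → -6; maximin = 0.
Column maxima: L → 6, R → 2; minimax = 2.
0 ≠ 2, so there is no saddle point; optimal play is mixed.
a1 is strictly dominated by a2, so Row never plays it.
On the remaining 2×2 (a2, a3 vs L, R):
Let Row play a2 with probability p. Expected payoff against L: 6p + (-6)(1−p) = 12p − 6; against R: 0p + 2(1−p) = −2p + 2.
Setting these equal: 12p − 6 = −2p + 2 ⇒ 14p = 8 ⇒ p = 4/7, and the value is (12)·(4/7) − 6 = 6/7.
For Column: with q = P(L), equating a2's and a3's payoffs gives 6q = −8q + 2 ⇒ q = 1/7.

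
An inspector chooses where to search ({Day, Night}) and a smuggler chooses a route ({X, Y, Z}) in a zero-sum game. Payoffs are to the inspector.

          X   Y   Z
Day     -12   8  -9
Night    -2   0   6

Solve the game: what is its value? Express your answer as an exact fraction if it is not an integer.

-2

Row minima: Day → -12, Night → -2; maximin = -2.
Column maxima: X → -2, Y → 8, Z → 6; minimax = -2.
Since maximin = minimax = -2, there is a saddle point and the value is -2.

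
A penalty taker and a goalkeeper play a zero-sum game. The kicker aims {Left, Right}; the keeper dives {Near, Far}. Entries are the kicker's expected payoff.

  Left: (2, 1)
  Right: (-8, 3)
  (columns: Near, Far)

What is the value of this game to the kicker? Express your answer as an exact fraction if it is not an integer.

Row minima: Left → 1, Right → -8; maximin = 1.
Column maxima: Near → 2, Far → 3; minimax = 2.
1 ≠ 2, so there is no saddle point; optimal play is mixed.
Let the kicker play Left with probability p. Expected payoff against Near: 2p + (-8)(1−p) = 10p − 8; against Far: 1p + 3(1−p) = −2p + 3.
Setting these equal: 10p − 8 = −2p + 3 ⇒ 12p = 11 ⇒ p = 11/12, and the value is (10)·(11/12) − 8 = 7/6.
For the keeper: with q = P(Near), equating Left's and Right's payoffs gives q + 1 = −11q + 3 ⇒ q = 1/6.

7/6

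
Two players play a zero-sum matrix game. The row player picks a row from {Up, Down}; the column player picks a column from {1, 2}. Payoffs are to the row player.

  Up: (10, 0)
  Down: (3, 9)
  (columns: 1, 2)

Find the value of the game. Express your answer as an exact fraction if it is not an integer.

45/8

Row minima: Up → 0, Down → 3; maximin = 3.
Column maxima: 1 → 10, 2 → 9; minimax = 9.
3 ≠ 9, so there is no saddle point; optimal play is mixed.
Let the row player play Up with probability p. Expected payoff against 1: 10p + 3(1−p) = 7p + 3; against 2: 0p + 9(1−p) = −9p + 9.
Setting these equal: 7p + 3 = −9p + 9 ⇒ 16p = 6 ⇒ p = 3/8, and the value is (7)·(3/8) + 3 = 45/8.
For the column player: with q = P(1), equating Up's and Down's payoffs gives 10q = −6q + 9 ⇒ q = 9/16.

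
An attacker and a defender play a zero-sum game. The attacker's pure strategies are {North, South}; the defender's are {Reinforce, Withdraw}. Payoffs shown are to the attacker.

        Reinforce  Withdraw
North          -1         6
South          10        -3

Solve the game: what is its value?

57/20

Row minima: North → -1, South → -3; maximin = -1.
Column maxima: Reinforce → 10, Withdraw → 6; minimax = 6.
-1 ≠ 6, so there is no saddle point; optimal play is mixed.
Let the attacker play North with probability p. Expected payoff against Reinforce: (-1)p + 10(1−p) = −11p + 10; against Withdraw: 6p + (-3)(1−p) = 9p − 3.
Setting these equal: −11p + 10 = 9p − 3 ⇒ −20p = -13 ⇒ p = 13/20, and the value is (-11)·(13/20) + 10 = 57/20.
For the defender: with q = P(Reinforce), equating North's and South's payoffs gives −7q + 6 = 13q − 3 ⇒ q = 9/20.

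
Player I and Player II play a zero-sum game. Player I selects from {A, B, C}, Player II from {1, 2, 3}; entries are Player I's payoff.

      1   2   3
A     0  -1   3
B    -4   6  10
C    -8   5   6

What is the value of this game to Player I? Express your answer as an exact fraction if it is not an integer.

-4/11

Row minima: A → -1, B → -4, C → -8; maximin = -1.
Column maxima: 1 → 0, 2 → 6, 3 → 10; minimax = 0.
-1 ≠ 0, so there is no saddle point; optimal play is mixed.
C is strictly dominated by B, so Player I never plays it.
3 is strictly dominated by 1 (it gives Player I strictly more in every row), so Player II never plays it.
On the remaining 2×2 (A, B vs 1, 2):
Let Player I play A with probability p. Expected payoff against 1: 0p + (-4)(1−p) = 4p − 4; against 2: (-1)p + 6(1−p) = −7p + 6.
Setting these equal: 4p − 4 = −7p + 6 ⇒ 11p = 10 ⇒ p = 10/11, and the value is (4)·(10/11) − 4 = -4/11.
For Player II: with q = P(1), equating A's and B's payoffs gives q − 1 = −10q + 6 ⇒ q = 7/11.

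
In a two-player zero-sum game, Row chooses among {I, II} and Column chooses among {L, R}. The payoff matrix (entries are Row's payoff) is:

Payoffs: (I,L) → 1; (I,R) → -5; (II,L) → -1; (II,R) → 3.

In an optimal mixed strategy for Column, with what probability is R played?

Row minima: I → -5, II → -1; maximin = -1.
Column maxima: L → 1, R → 3; minimax = 1.
-1 ≠ 1, so there is no saddle point; optimal play is mixed.
Let Row play I with probability p. Expected payoff against L: 1p + (-1)(1−p) = 2p − 1; against R: (-5)p + 3(1−p) = −8p + 3.
Setting these equal: 2p − 1 = −8p + 3 ⇒ 10p = 4 ⇒ p = 2/5, and the value is (2)·(2/5) − 1 = -1/5.
For Column: with q = P(L), equating I's and II's payoffs gives 6q − 5 = −4q + 3 ⇒ q = 4/5.

1/5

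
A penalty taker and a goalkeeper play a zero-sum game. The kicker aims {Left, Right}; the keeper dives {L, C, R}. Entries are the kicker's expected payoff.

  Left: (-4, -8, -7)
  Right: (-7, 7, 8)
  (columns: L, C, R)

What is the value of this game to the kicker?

Row minima: Left → -8, Right → -7; maximin = -7.
Column maxima: L → -4, C → 7, R → 8; minimax = -4.
-7 ≠ -4, so there is no saddle point; optimal play is mixed.
R is strictly dominated by C (it gives the kicker strictly more in every row), so the keeper never plays it.
On the remaining 2×2 (Left, Right vs L, C):
Let the kicker play Left with probability p. Expected payoff against L: (-4)p + (-7)(1−p) = 3p − 7; against C: (-8)p + 7(1−p) = −15p + 7.
Setting these equal: 3p − 7 = −15p + 7 ⇒ 18p = 14 ⇒ p = 7/9, and the value is (3)·(7/9) − 7 = -14/3.
For the keeper: with q = P(L), equating Left's and Right's payoffs gives 4q − 8 = −14q + 7 ⇒ q = 5/6.

-14/3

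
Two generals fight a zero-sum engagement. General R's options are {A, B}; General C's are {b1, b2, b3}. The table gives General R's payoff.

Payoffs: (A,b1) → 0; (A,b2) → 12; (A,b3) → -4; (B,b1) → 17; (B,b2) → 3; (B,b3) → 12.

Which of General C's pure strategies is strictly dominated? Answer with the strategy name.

b3 holds General R's payoff strictly below b1 in every row: -4 < 0, 12 < 17.
So b1 is strictly dominated for General C.

b1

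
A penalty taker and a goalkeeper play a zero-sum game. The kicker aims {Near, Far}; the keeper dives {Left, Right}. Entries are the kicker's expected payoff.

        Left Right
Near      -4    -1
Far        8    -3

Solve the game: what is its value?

Row minima: Near → -4, Far → -3; maximin = -3.
Column maxima: Left → 8, Right → -1; minimax = -1.
-3 ≠ -1, so there is no saddle point; optimal play is mixed.
Let the kicker play Near with probability p. Expected payoff against Left: (-4)p + 8(1−p) = −12p + 8; against Right: (-1)p + (-3)(1−p) = 2p − 3.
Setting these equal: −12p + 8 = 2p − 3 ⇒ −14p = -11 ⇒ p = 11/14, and the value is (-12)·(11/14) + 8 = -10/7.
For the keeper: with q = P(Left), equating Near's and Far's payoffs gives −3q − 1 = 11q − 3 ⇒ q = 1/7.

-10/7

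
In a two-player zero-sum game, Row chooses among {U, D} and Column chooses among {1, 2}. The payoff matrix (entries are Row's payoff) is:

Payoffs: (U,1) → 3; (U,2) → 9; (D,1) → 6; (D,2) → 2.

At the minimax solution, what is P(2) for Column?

Row minima: U → 3, D → 2; maximin = 3.
Column maxima: 1 → 6, 2 → 9; minimax = 6.
3 ≠ 6, so there is no saddle point; optimal play is mixed.
Let Row play U with probability p. Expected payoff against 1: 3p + 6(1−p) = −3p + 6; against 2: 9p + 2(1−p) = 7p + 2.
Setting these equal: −3p + 6 = 7p + 2 ⇒ −10p = -4 ⇒ p = 2/5, and the value is (-3)·(2/5) + 6 = 24/5.
For Column: with q = P(1), equating U's and D's payoffs gives −6q + 9 = 4q + 2 ⇒ q = 7/10.

3/10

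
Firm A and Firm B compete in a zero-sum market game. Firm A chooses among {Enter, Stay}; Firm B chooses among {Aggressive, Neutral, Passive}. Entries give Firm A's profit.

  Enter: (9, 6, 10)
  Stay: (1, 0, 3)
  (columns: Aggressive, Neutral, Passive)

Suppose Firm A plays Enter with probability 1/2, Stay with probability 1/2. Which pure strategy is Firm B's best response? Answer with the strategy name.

If Firm B plays Aggressive, Firm A's expected payoff is (1/2)·9 + (1/2)·1 = 5.
If Firm B plays Neutral, Firm A's expected payoff is (1/2)·6 + (1/2)·0 = 3.
If Firm B plays Passive, Firm A's expected payoff is (1/2)·10 + (1/2)·3 = 13/2.
Firm B minimizes Firm A's payoff; the smallest is 3, so the best response is Neutral.

Neutral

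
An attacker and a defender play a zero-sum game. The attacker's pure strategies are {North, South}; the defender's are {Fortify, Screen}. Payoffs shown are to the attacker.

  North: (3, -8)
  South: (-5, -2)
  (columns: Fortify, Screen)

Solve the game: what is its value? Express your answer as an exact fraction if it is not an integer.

Row minima: North → -8, South → -5; maximin = -5.
Column maxima: Fortify → 3, Screen → -2; minimax = -2.
-5 ≠ -2, so there is no saddle point; optimal play is mixed.
Let the attacker play North with probability p. Expected payoff against Fortify: 3p + (-5)(1−p) = 8p − 5; against Screen: (-8)p + (-2)(1−p) = −6p − 2.
Setting these equal: 8p − 5 = −6p − 2 ⇒ 14p = 3 ⇒ p = 3/14, and the value is (8)·(3/14) − 5 = -23/7.
For the defender: with q = P(Fortify), equating North's and South's payoffs gives 11q − 8 = −3q − 2 ⇒ q = 3/7.

-23/7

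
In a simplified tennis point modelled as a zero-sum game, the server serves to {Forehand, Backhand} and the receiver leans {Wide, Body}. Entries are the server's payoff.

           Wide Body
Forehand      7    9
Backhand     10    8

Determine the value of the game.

Row minima: Forehand → 7, Backhand → 8; maximin = 8.
Column maxima: Wide → 10, Body → 9; minimax = 9.
8 ≠ 9, so there is no saddle point; optimal play is mixed.
Let the server play Forehand with probability p. Expected payoff against Wide: 7p + 10(1−p) = −3p + 10; against Body: 9p + 8(1−p) = p + 8.
Setting these equal: −3p + 10 = p + 8 ⇒ −4p = -2 ⇒ p = 1/2, and the value is (-3)·(1/2) + 10 = 17/2.
For the receiver: with q = P(Wide), equating Forehand's and Backhand's payoffs gives −2q + 9 = 2q + 8 ⇒ q = 1/4.

17/2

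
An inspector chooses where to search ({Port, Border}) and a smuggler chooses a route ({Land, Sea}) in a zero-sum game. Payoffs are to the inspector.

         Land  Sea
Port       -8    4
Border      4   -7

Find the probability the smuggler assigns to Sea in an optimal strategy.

Row minima: Port → -8, Border → -7; maximin = -7.
Column maxima: Land → 4, Sea → 4; minimax = 4.
-7 ≠ 4, so there is no saddle point; optimal play is mixed.
Let the inspector play Port with probability p. Expected payoff against Land: (-8)p + 4(1−p) = −12p + 4; against Sea: 4p + (-7)(1−p) = 11p − 7.
Setting these equal: −12p + 4 = 11p − 7 ⇒ −23p = -11 ⇒ p = 11/23, and the value is (-12)·(11/23) + 4 = -40/23.
For the smuggler: with q = P(Land), equating Port's and Border's payoffs gives −12q + 4 = 11q − 7 ⇒ q = 11/23.

12/23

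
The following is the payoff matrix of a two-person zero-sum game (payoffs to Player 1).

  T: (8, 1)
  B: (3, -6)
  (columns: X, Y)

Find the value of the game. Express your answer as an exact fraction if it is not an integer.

1

Row minima: T → 1, B → -6; maximin = 1.
Column maxima: X → 8, Y → 1; minimax = 1.
Since maximin = minimax = 1, there is a saddle point and the value is 1.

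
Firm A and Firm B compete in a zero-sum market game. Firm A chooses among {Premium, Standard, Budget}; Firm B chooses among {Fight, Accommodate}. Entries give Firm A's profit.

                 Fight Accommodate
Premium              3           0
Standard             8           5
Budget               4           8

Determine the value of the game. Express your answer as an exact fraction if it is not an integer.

44/7

Row minima: Premium → 0, Standard → 5, Budget → 4; maximin = 5.
Column maxima: Fight → 8, Accommodate → 8; minimax = 8.
5 ≠ 8, so there is no saddle point; optimal play is mixed.
Premium is strictly dominated by Standard, so Firm A never plays it.
On the remaining 2×2 (Standard, Budget vs Fight, Accommodate):
Let Firm A play Standard with probability p. Expected payoff against Fight: 8p + 4(1−p) = 4p + 4; against Accommodate: 5p + 8(1−p) = −3p + 8.
Setting these equal: 4p + 4 = −3p + 8 ⇒ 7p = 4 ⇒ p = 4/7, and the value is (4)·(4/7) + 4 = 44/7.
For Firm B: with q = P(Fight), equating Standard's and Budget's payoffs gives 3q + 5 = −4q + 8 ⇒ q = 3/7.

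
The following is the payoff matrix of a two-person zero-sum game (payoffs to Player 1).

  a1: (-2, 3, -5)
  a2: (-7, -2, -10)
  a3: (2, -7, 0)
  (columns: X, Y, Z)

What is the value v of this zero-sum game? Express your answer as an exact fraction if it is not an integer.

Row minima: a1 → -5, a2 → -10, a3 → -7; maximin = -5.
Column maxima: X → 2, Y → 3, Z → 0; minimax = 0.
-5 ≠ 0, so there is no saddle point; optimal play is mixed.
a2 is strictly dominated by a1, so Player 1 never plays it.
X is strictly dominated by Z (it gives Player 1 strictly more in every row), so Player 2 never plays it.
On the remaining 2×2 (a1, a3 vs Y, Z):
Let Player 1 play a1 with probability p. Expected payoff against Y: 3p + (-7)(1−p) = 10p − 7; against Z: (-5)p + 0(1−p) = −5p.
Setting these equal: 10p − 7 = −5p ⇒ 15p = 7 ⇒ p = 7/15, and the value is (10)·(7/15) − 7 = -7/3.
For Player 2: with q = P(Y), equating a1's and a3's payoffs gives 8q − 5 = −7q ⇒ q = 1/3.

-7/3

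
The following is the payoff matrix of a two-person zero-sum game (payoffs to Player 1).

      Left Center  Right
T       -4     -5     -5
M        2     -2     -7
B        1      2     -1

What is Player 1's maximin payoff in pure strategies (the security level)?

-1

Row minima: T → -5, M → -7, B → -1.
The best of these is -1.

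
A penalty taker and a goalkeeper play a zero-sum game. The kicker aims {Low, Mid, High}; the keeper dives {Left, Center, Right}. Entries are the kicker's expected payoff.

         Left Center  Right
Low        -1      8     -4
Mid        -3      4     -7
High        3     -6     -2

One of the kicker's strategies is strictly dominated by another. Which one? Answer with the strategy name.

Mid

Low gives a strictly higher payoff than Mid against every column: -1 > -3, 8 > 4, -4 > -7.
So Mid is strictly dominated and the kicker never plays it.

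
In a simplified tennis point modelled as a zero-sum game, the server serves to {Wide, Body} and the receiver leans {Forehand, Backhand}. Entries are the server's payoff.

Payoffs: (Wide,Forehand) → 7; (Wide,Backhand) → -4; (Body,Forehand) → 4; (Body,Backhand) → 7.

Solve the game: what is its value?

Row minima: Wide → -4, Body → 4; maximin = 4.
Column maxima: Forehand → 7, Backhand → 7; minimax = 7.
4 ≠ 7, so there is no saddle point; optimal play is mixed.
Let the server play Wide with probability p. Expected payoff against Forehand: 7p + 4(1−p) = 3p + 4; against Backhand: (-4)p + 7(1−p) = −11p + 7.
Setting these equal: 3p + 4 = −11p + 7 ⇒ 14p = 3 ⇒ p = 3/14, and the value is (3)·(3/14) + 4 = 65/14.
For the receiver: with q = P(Forehand), equating Wide's and Body's payoffs gives 11q − 4 = −3q + 7 ⇒ q = 11/14.

65/14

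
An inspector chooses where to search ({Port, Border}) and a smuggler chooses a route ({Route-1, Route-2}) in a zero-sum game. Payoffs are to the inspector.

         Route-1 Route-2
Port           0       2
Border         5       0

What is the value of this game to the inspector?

10/7

Row minima: Port → 0, Border → 0; maximin = 0.
Column maxima: Route-1 → 5, Route-2 → 2; minimax = 2.
0 ≠ 2, so there is no saddle point; optimal play is mixed.
Let the inspector play Port with probability p. Expected payoff against Route-1: 0p + 5(1−p) = −5p + 5; against Route-2: 2p + 0(1−p) = 2p.
Setting these equal: −5p + 5 = 2p ⇒ −7p = -5 ⇒ p = 5/7, and the value is (-5)·(5/7) + 5 = 10/7.
For the smuggler: with q = P(Route-1), equating Port's and Border's payoffs gives −2q + 2 = 5q ⇒ q = 2/7.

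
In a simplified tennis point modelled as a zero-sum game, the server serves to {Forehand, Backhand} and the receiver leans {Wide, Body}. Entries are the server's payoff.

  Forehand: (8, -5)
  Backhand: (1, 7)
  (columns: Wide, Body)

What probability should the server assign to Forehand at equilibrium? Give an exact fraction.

6/19

Row minima: Forehand → -5, Backhand → 1; maximin = 1.
Column maxima: Wide → 8, Body → 7; minimax = 7.
1 ≠ 7, so there is no saddle point; optimal play is mixed.
Let the server play Forehand with probability p. Expected payoff against Wide: 8p + 1(1−p) = 7p + 1; against Body: (-5)p + 7(1−p) = −12p + 7.
Setting these equal: 7p + 1 = −12p + 7 ⇒ 19p = 6 ⇒ p = 6/19, and the value is (7)·(6/19) + 1 = 61/19.
For the receiver: with q = P(Wide), equating Forehand's and Backhand's payoffs gives 13q − 5 = −6q + 7 ⇒ q = 12/19.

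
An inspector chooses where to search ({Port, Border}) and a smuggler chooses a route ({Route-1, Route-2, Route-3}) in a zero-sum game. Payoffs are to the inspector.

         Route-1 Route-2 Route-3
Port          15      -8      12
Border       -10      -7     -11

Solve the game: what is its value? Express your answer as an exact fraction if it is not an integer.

Row minima: Port → -8, Border → -11; maximin = -8.
Column maxima: Route-1 → 15, Route-2 → -7, Route-3 → 12; minimax = -7.
-8 ≠ -7, so there is no saddle point; optimal play is mixed.
Route-1 is strictly dominated by Route-3 (it gives the inspector strictly more in every row), so the smuggler never plays it.
On the remaining 2×2 (Port, Border vs Route-2, Route-3):
Let the inspector play Port with probability p. Expected payoff against Route-2: (-8)p + (-7)(1−p) = −p − 7; against Route-3: 12p + (-11)(1−p) = 23p − 11.
Setting these equal: −p − 7 = 23p − 11 ⇒ −24p = -4 ⇒ p = 1/6, and the value is (-1)·(1/6) − 7 = -43/6.
For the smuggler: with q = P(Route-2), equating Port's and Border's payoffs gives −20q + 12 = 4q − 11 ⇒ q = 23/24.

-43/6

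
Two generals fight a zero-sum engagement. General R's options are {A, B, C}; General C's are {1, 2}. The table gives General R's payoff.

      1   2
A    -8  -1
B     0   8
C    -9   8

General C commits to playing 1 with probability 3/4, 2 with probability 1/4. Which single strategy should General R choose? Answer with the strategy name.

Expected payoff of A: (3/4)·(-8) + (1/4)·(-1) = -25/4.
Expected payoff of B: (3/4)·0 + (1/4)·8 = 2.
Expected payoff of C: (3/4)·(-9) + (1/4)·8 = -19/4.
The largest is 2, so General R's best response is B.

B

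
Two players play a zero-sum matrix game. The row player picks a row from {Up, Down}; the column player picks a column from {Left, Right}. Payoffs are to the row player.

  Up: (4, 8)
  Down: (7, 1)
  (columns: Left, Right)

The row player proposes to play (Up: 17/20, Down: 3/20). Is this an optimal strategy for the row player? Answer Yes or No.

No

Against Left this mix gives (17/20)·4 + (3/20)·7 = 89/20.
Against Right this mix gives (17/20)·8 + (3/20)·1 = 139/20.
The column player will play Left, holding the row player to 89/20. Shifting weight toward the row that does better against Left would raise this floor (the equalizing mix achieves 26/5 against both Left and Right), so the proposed strategy is not optimal.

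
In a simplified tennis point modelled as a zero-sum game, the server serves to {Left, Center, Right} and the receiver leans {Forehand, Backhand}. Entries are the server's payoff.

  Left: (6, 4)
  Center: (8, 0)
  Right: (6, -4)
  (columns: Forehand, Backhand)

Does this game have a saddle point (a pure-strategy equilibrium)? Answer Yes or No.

Row minima: Left → 4, Center → 0, Right → -4; maximin = 4.
Column maxima: Forehand → 8, Backhand → 4; minimax = 4.
maximin = minimax = 4, so a saddle point exists.

Yes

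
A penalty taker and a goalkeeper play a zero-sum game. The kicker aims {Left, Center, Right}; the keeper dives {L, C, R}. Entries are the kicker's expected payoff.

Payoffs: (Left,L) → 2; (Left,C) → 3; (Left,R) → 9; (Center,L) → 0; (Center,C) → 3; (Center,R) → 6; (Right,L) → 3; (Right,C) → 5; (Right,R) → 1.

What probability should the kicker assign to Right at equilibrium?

7/9

Row minima: Left → 2, Center → 0, Right → 1; maximin = 2.
Column maxima: L → 3, C → 5, R → 9; minimax = 3.
2 ≠ 3, so there is no saddle point; optimal play is mixed.
C is strictly dominated by L (it gives the kicker strictly more in every row), so the keeper never plays it.
With C eliminated, Center is strictly dominated by Left (Left gives the kicker strictly more in every remaining column), so the kicker never plays it.
On the remaining 2×2 (Left, Right vs L, R):
Let the kicker play Left with probability p. Expected payoff against L: 2p + 3(1−p) = −p + 3; against R: 9p + 1(1−p) = 8p + 1.
Setting these equal: −p + 3 = 8p + 1 ⇒ −9p = -2 ⇒ p = 2/9, and the value is (-1)·(2/9) + 3 = 25/9.
For the keeper: with q = P(L), equating Left's and Right's payoffs gives −7q + 9 = 2q + 1 ⇒ q = 8/9.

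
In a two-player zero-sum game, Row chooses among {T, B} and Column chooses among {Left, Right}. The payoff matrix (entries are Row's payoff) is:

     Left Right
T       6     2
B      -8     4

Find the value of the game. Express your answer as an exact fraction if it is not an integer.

Row minima: T → 2, B → -8; maximin = 2.
Column maxima: Left → 6, Right → 4; minimax = 4.
2 ≠ 4, so there is no saddle point; optimal play is mixed.
Let Row play T with probability p. Expected payoff against Left: 6p + (-8)(1−p) = 14p − 8; against Right: 2p + 4(1−p) = −2p + 4.
Setting these equal: 14p − 8 = −2p + 4 ⇒ 16p = 12 ⇒ p = 3/4, and the value is (14)·(3/4) − 8 = 5/2.
For Column: with q = P(Left), equating T's and B's payoffs gives 4q + 2 = −12q + 4 ⇒ q = 1/8.

5/2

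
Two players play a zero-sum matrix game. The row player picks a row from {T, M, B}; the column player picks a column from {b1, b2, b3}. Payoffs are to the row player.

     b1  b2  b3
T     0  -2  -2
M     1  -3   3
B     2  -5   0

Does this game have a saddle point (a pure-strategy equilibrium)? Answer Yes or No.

Yes

Row minima: T → -2, M → -3, B → -5; maximin = -2.
Column maxima: b1 → 2, b2 → -2, b3 → 3; minimax = -2.
maximin = minimax = -2, so a saddle point exists.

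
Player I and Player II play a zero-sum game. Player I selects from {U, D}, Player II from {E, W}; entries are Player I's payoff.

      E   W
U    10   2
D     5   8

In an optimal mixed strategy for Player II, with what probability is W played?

5/11

Row minima: U → 2, D → 5; maximin = 5.
Column maxima: E → 10, W → 8; minimax = 8.
5 ≠ 8, so there is no saddle point; optimal play is mixed.
Let Player I play U with probability p. Expected payoff against E: 10p + 5(1−p) = 5p + 5; against W: 2p + 8(1−p) = −6p + 8.
Setting these equal: 5p + 5 = −6p + 8 ⇒ 11p = 3 ⇒ p = 3/11, and the value is (5)·(3/11) + 5 = 70/11.
For Player II: with q = P(E), equating U's and D's payoffs gives 8q + 2 = −3q + 8 ⇒ q = 6/11.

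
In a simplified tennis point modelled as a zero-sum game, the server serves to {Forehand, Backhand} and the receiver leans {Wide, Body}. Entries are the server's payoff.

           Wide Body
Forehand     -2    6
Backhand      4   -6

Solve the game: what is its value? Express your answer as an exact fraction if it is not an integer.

Row minima: Forehand → -2, Backhand → -6; maximin = -2.
Column maxima: Wide → 4, Body → 6; minimax = 4.
-2 ≠ 4, so there is no saddle point; optimal play is mixed.
Let the server play Forehand with probability p. Expected payoff against Wide: (-2)p + 4(1−p) = −6p + 4; against Body: 6p + (-6)(1−p) = 12p − 6.
Setting these equal: −6p + 4 = 12p − 6 ⇒ −18p = -10 ⇒ p = 5/9, and the value is (-6)·(5/9) + 4 = 2/3.
For the receiver: with q = P(Wide), equating Forehand's and Backhand's payoffs gives −8q + 6 = 10q − 6 ⇒ q = 2/3.

2/3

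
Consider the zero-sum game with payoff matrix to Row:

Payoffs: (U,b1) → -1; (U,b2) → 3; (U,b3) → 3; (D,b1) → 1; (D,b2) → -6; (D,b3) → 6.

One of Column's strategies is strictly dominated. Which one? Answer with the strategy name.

b3

b1 holds Row's payoff strictly below b3 in every row: -1 < 3, 1 < 6.
So b3 is strictly dominated for Column.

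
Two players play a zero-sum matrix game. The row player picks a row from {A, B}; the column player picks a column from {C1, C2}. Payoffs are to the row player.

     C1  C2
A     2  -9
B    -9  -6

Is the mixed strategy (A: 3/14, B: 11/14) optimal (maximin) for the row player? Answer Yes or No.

Against C1 this mix gives (3/14)·2 + (11/14)·(-9) = -93/14.
Against C2 this mix gives (3/14)·(-9) + (11/14)·(-6) = -93/14.
All of the column player's active replies (C1, C2) yield -93/14, and no column does worse for the row player. The mix makes the column player indifferent and guarantees -93/14, so it is optimal.

Yes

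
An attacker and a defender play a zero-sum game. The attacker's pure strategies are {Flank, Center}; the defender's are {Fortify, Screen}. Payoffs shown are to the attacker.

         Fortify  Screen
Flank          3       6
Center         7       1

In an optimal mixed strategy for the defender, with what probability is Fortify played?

Row minima: Flank → 3, Center → 1; maximin = 3.
Column maxima: Fortify → 7, Screen → 6; minimax = 6.
3 ≠ 6, so there is no saddle point; optimal play is mixed.
Let the attacker play Flank with probability p. Expected payoff against Fortify: 3p + 7(1−p) = −4p + 7; against Screen: 6p + 1(1−p) = 5p + 1.
Setting these equal: −4p + 7 = 5p + 1 ⇒ −9p = -6 ⇒ p = 2/3, and the value is (-4)·(2/3) + 7 = 13/3.
For the defender: with q = P(Fortify), equating Flank's and Center's payoffs gives −3q + 6 = 6q + 1 ⇒ q = 5/9.

5/9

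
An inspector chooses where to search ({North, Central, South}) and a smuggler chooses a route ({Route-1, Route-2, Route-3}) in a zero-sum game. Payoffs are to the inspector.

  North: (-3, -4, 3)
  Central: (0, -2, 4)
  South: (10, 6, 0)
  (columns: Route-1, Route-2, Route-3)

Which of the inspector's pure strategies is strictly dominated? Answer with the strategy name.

Central gives a strictly higher payoff than North against every column: 0 > -3, -2 > -4, 4 > 3.
So North is strictly dominated and the inspector never plays it.

North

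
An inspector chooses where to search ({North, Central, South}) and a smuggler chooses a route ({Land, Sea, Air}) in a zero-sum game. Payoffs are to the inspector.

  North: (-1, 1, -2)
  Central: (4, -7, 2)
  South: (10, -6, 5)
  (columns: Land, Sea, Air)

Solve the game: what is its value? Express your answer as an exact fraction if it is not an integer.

Row minima: North → -2, Central → -7, South → -6; maximin = -2.
Column maxima: Land → 10, Sea → 1, Air → 5; minimax = 1.
-2 ≠ 1, so there is no saddle point; optimal play is mixed.
Central is strictly dominated by South, so the inspector never plays it.
Land is strictly dominated by Air (it gives the inspector strictly more in every row), so the smuggler never plays it.
On the remaining 2×2 (North, South vs Sea, Air):
Let the inspector play North with probability p. Expected payoff against Sea: 1p + (-6)(1−p) = 7p − 6; against Air: (-2)p + 5(1−p) = −7p + 5.
Setting these equal: 7p − 6 = −7p + 5 ⇒ 14p = 11 ⇒ p = 11/14, and the value is (7)·(11/14) − 6 = -1/2.
For the smuggler: with q = P(Sea), equating North's and South's payoffs gives 3q − 2 = −11q + 5 ⇒ q = 1/2.

-1/2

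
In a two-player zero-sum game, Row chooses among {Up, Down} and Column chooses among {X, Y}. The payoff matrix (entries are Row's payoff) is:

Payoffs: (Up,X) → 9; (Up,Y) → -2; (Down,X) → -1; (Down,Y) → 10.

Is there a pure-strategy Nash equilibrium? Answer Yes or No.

Row minima: Up → -2, Down → -1; maximin = -1.
Column maxima: X → 9, Y → 10; minimax = 9.
-1 ≠ 9, so no pure-strategy equilibrium exists.

No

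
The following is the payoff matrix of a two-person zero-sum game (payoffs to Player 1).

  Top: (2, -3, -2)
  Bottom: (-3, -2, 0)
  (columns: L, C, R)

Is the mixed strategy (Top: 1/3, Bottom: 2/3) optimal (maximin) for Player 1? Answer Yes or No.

Against L this mix gives (1/3)·2 + (2/3)·(-3) = -4/3.
Against C this mix gives (1/3)·(-3) + (2/3)·(-2) = -7/3.
Against R this mix gives (1/3)·(-2) + (2/3)·0 = -2/3.
Player 2 will play C, holding Player 1 to -7/3. Shifting weight toward the row that does better against C would raise this floor (the equalizing mix achieves -13/6 against both C and L), so the proposed strategy is not optimal.

No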